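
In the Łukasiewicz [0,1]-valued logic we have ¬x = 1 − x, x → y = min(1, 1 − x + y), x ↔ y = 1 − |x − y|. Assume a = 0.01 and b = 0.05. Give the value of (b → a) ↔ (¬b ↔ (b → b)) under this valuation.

b → a = min(1, 1 − 0.05 + 0.01) = min(1, 0.96) = 0.96
¬b = 1 − 0.05 = 0.95
b → b = min(1, 1 − 0.05 + 0.05) = min(1, 1.00) = 1.00
¬b ↔ (b → b) = 1 − |0.95 − 1.00| = 1 − 0.05 = 0.95
(b → a) ↔ (¬b ↔ (b → b)) = 1 − |0.96 − 0.95| = 1 − 0.01 = 0.99

0.99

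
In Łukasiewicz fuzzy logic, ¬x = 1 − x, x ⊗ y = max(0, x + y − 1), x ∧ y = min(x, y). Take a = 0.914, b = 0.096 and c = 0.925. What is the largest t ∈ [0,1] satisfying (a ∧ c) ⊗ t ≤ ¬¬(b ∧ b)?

0.182

a ∧ c = min(0.914, 0.925) = 0.914
So the left factor is a ∧ c = 0.914.
b ∧ b = min(0.096, 0.096) = 0.096
¬(b ∧ b) = 1 − 0.096 = 0.904
¬¬(b ∧ b) = 1 − 0.904 = 0.096
So the right-hand bound is ¬¬(b ∧ b) = 0.096.
The residuum of the Łukasiewicz t-norm gives the supremum: min(1, 1 − 0.914 + 0.096).
1 − 0.914 + 0.096 = 0.182, so t = min(1, 0.182) = 0.182.
Check: 0.914 ⊗ 0.182 = max(0, 0.096) = 0.096 ≤ 0.096.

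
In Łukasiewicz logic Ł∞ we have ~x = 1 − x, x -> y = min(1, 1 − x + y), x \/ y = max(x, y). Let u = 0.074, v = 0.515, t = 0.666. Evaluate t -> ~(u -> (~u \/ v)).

~u = 1 − 0.074 = 0.926
~u \/ v = max(0.926, 0.515) = 0.926
u -> (~u \/ v) = min(1, 1 − 0.074 + 0.926) = min(1, 1.852) = 1.000
~(u -> (~u \/ v)) = 1 − 1.000 = 0.000
t -> ~(u -> (~u \/ v)) = min(1, 1 − 0.666 + 0.000) = min(1, 0.334) = 0.334

0.334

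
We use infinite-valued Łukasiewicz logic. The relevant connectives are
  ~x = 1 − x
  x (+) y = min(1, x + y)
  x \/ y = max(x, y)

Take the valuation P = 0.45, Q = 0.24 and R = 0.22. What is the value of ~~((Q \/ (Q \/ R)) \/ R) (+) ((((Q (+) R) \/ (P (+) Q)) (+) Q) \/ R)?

Q \/ R = max(0.24, 0.22) = 0.24
Q \/ (Q \/ R) = max(0.24, 0.24) = 0.24
(Q \/ (Q \/ R)) \/ R = max(0.24, 0.22) = 0.24
~((Q \/ (Q \/ R)) \/ R) = 1 − 0.24 = 0.76
~~((Q \/ (Q \/ R)) \/ R) = 1 − 0.76 = 0.24
Q (+) R = min(1, 0.24 + 0.22) = min(1, 0.46) = 0.46
P (+) Q = min(1, 0.45 + 0.24) = min(1, 0.69) = 0.69
(Q (+) R) \/ (P (+) Q) = max(0.46, 0.69) = 0.69
((Q (+) R) \/ (P (+) Q)) (+) Q = min(1, 0.69 + 0.24) = min(1, 0.93) = 0.93
(((Q (+) R) \/ (P (+) Q)) (+) Q) \/ R = max(0.93, 0.22) = 0.93
~~((Q \/ (Q \/ R)) \/ R) (+) ((((Q (+) R) \/ (P (+) Q)) (+) Q) \/ R) = min(1, 0.24 + 0.93) = min(1, 1.17) = 1.00

1.00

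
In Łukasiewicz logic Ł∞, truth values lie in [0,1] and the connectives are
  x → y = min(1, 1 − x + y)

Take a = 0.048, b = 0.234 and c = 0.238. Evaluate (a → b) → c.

0.238

a → b = min(1, 1 − 0.048 + 0.234) = min(1, 1.186) = 1.000
(a → b) → c = min(1, 1 − 1.000 + 0.238) = min(1, 0.238) = 0.238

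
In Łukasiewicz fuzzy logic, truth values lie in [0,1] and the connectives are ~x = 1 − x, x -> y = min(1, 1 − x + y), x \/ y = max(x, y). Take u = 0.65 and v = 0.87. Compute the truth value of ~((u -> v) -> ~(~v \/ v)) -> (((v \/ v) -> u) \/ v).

1.00

u -> v = min(1, 1 − 0.65 + 0.87) = min(1, 1.22) = 1.00
~v = 1 − 0.87 = 0.13
~v \/ v = max(0.13, 0.87) = 0.87
~(~v \/ v) = 1 − 0.87 = 0.13
(u -> v) -> ~(~v \/ v) = min(1, 1 − 1.00 + 0.13) = min(1, 0.13) = 0.13
~((u -> v) -> ~(~v \/ v)) = 1 − 0.13 = 0.87
v \/ v = max(0.87, 0.87) = 0.87
(v \/ v) -> u = min(1, 1 − 0.87 + 0.65) = min(1, 0.78) = 0.78
((v \/ v) -> u) \/ v = max(0.78, 0.87) = 0.87
~((u -> v) -> ~(~v \/ v)) -> (((v \/ v) -> u) \/ v) = min(1, 1 − 0.87 + 0.87) = min(1, 1.00) = 1.00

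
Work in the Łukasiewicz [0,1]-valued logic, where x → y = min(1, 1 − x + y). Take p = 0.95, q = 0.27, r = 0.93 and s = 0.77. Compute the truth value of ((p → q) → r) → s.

p → q = min(1, 1 − 0.95 + 0.27) = min(1, 0.32) = 0.32
(p → q) → r = min(1, 1 − 0.32 + 0.93) = min(1, 1.61) = 1.00
((p → q) → r) → s = min(1, 1 − 1.00 + 0.77) = min(1, 0.77) = 0.77

0.77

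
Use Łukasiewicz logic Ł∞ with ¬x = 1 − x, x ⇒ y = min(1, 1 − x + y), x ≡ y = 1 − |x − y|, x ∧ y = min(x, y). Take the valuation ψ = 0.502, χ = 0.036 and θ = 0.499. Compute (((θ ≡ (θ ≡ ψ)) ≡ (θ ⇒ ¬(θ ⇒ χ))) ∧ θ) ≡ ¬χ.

θ ≡ ψ = 1 − |0.499 − 0.502| = 1 − 0.003 = 0.997
θ ≡ (θ ≡ ψ) = 1 − |0.499 − 0.997| = 1 − 0.498 = 0.502
θ ⇒ χ = min(1, 1 − 0.499 + 0.036) = min(1, 0.537) = 0.537
¬(θ ⇒ χ) = 1 − 0.537 = 0.463
θ ⇒ ¬(θ ⇒ χ) = min(1, 1 − 0.499 + 0.463) = min(1, 0.964) = 0.964
(θ ≡ (θ ≡ ψ)) ≡ (θ ⇒ ¬(θ ⇒ χ)) = 1 − |0.502 − 0.964| = 1 − 0.462 = 0.538
((θ ≡ (θ ≡ ψ)) ≡ (θ ⇒ ¬(θ ⇒ χ))) ∧ θ = min(0.538, 0.499) = 0.499
¬χ = 1 − 0.036 = 0.964
(((θ ≡ (θ ≡ ψ)) ≡ (θ ⇒ ¬(θ ⇒ χ))) ∧ θ) ≡ ¬χ = 1 − |0.499 − 0.964| = 1 − 0.465 = 0.535

0.535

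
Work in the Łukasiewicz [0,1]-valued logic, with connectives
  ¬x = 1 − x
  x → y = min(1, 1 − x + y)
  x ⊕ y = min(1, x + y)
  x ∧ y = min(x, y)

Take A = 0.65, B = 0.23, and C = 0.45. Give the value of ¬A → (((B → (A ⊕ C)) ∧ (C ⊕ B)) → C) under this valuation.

¬A = 1 − 0.65 = 0.35
A ⊕ C = min(1, 0.65 + 0.45) = min(1, 1.10) = 1.00
B → (A ⊕ C) = min(1, 1 − 0.23 + 1.00) = min(1, 1.77) = 1.00
C ⊕ B = min(1, 0.45 + 0.23) = min(1, 0.68) = 0.68
(B → (A ⊕ C)) ∧ (C ⊕ B) = min(1.00, 0.68) = 0.68
((B → (A ⊕ C)) ∧ (C ⊕ B)) → C = min(1, 1 − 0.68 + 0.45) = min(1, 0.77) = 0.77
¬A → (((B → (A ⊕ C)) ∧ (C ⊕ B)) → C) = min(1, 1 − 0.35 + 0.77) = min(1, 1.42) = 1.00

1.00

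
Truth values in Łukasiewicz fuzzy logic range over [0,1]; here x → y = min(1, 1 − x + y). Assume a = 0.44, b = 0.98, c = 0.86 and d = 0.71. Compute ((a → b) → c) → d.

a → b = min(1, 1 − 0.44 + 0.98) = min(1, 1.54) = 1.00
(a → b) → c = min(1, 1 − 1.00 + 0.86) = min(1, 0.86) = 0.86
((a → b) → c) → d = min(1, 1 − 0.86 + 0.71) = min(1, 0.85) = 0.85

0.85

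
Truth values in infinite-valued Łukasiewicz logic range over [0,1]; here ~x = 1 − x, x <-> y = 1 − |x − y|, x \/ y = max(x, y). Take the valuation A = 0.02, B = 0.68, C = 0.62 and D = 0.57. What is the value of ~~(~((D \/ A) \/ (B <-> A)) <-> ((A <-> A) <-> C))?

D \/ A = max(0.57, 0.02) = 0.57
B <-> A = 1 − |0.68 − 0.02| = 1 − 0.66 = 0.34
(D \/ A) \/ (B <-> A) = max(0.57, 0.34) = 0.57
~((D \/ A) \/ (B <-> A)) = 1 − 0.57 = 0.43
A <-> A = 1 − |0.02 − 0.02| = 1 − 0.00 = 1.00
(A <-> A) <-> C = 1 − |1.00 − 0.62| = 1 − 0.38 = 0.62
~((D \/ A) \/ (B <-> A)) <-> ((A <-> A) <-> C) = 1 − |0.43 − 0.62| = 1 − 0.19 = 0.81
~(~((D \/ A) \/ (B <-> A)) <-> ((A <-> A) <-> C)) = 1 − 0.81 = 0.19
~~(~((D \/ A) \/ (B <-> A)) <-> ((A <-> A) <-> C)) = 1 − 0.19 = 0.81

0.81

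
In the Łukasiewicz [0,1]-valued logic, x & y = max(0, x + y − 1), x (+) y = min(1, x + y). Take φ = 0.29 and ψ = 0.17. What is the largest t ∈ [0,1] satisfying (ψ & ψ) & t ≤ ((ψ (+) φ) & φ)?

1.00

ψ & ψ = max(0, 0.17 + 0.17 − 1) = max(0, -0.66) = 0.00
So the left factor is ψ & ψ = 0.00.
ψ (+) φ = min(1, 0.17 + 0.29) = min(1, 0.46) = 0.46
(ψ (+) φ) & φ = max(0, 0.46 + 0.29 − 1) = max(0, -0.25) = 0.00
So the right-hand bound is (ψ (+) φ) & φ = 0.00.
The residuum of the Łukasiewicz t-norm gives the supremum: min(1, 1 − 0.00 + 0.00).
1 − 0.00 + 0.00 = 1.00, so t = min(1, 1.00) = 1.00.
Check: 0.00 & 1.00 = max(0, 0.00) = 0.00 ≤ 0.00.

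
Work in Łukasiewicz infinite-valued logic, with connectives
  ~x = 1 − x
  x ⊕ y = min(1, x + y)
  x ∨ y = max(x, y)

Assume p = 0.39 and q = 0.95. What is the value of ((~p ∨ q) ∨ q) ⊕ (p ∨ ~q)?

1.00

~p = 1 − 0.39 = 0.61
~p ∨ q = max(0.61, 0.95) = 0.95
(~p ∨ q) ∨ q = max(0.95, 0.95) = 0.95
~q = 1 − 0.95 = 0.05
p ∨ ~q = max(0.39, 0.05) = 0.39
((~p ∨ q) ∨ q) ⊕ (p ∨ ~q) = min(1, 0.95 + 0.39) = min(1, 1.34) = 1.00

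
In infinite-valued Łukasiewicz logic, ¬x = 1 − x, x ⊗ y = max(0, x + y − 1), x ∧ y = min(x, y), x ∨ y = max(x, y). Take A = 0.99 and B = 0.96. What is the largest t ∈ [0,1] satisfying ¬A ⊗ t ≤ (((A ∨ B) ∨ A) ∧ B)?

1.00

¬A = 1 − 0.99 = 0.01
So the left factor is ¬A = 0.01.
A ∨ B = max(0.99, 0.96) = 0.99
(A ∨ B) ∨ A = max(0.99, 0.99) = 0.99
((A ∨ B) ∨ A) ∧ B = min(0.99, 0.96) = 0.96
So the right-hand bound is ((A ∨ B) ∨ A) ∧ B = 0.96.
The residuum of the Łukasiewicz t-norm gives the supremum: min(1, 1 − 0.01 + 0.96).
1 − 0.01 + 0.96 = 1.95, so t = min(1, 1.95) = 1.00.
Check: 0.01 ⊗ 1.00 = max(0, 0.01) = 0.01 ≤ 0.96.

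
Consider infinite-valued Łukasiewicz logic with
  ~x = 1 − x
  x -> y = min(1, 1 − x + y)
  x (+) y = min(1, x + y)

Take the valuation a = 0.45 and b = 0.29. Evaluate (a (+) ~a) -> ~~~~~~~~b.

0.29

~a = 1 − 0.45 = 0.55
a (+) ~a = min(1, 0.45 + 0.55) = min(1, 1.00) = 1.00
~b = 1 − 0.29 = 0.71
~~b = 1 − 0.71 = 0.29
~~~b = 1 − 0.29 = 0.71
~~~~b = 1 − 0.71 = 0.29
~~~~~b = 1 − 0.29 = 0.71
~~~~~~b = 1 − 0.71 = 0.29
~~~~~~~b = 1 − 0.29 = 0.71
~~~~~~~~b = 1 − 0.71 = 0.29
(a (+) ~a) -> ~~~~~~~~b = min(1, 1 − 1.00 + 0.29) = min(1, 0.29) = 0.29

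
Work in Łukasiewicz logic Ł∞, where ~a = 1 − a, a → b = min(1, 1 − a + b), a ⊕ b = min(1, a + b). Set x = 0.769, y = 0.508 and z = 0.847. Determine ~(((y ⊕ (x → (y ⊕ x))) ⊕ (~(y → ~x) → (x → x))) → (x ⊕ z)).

0.000

y ⊕ x = min(1, 0.508 + 0.769) = min(1, 1.277) = 1.000
x → (y ⊕ x) = min(1, 1 − 0.769 + 1.000) = min(1, 1.231) = 1.000
y ⊕ (x → (y ⊕ x)) = min(1, 0.508 + 1.000) = min(1, 1.508) = 1.000
~x = 1 − 0.769 = 0.231
y → ~x = min(1, 1 − 0.508 + 0.231) = min(1, 0.723) = 0.723
~(y → ~x) = 1 − 0.723 = 0.277
x → x = min(1, 1 − 0.769 + 0.769) = min(1, 1.000) = 1.000
~(y → ~x) → (x → x) = min(1, 1 − 0.277 + 1.000) = min(1, 1.723) = 1.000
(y ⊕ (x → (y ⊕ x))) ⊕ (~(y → ~x) → (x → x)) = min(1, 1.000 + 1.000) = min(1, 2.000) = 1.000
x ⊕ z = min(1, 0.769 + 0.847) = min(1, 1.616) = 1.000
((y ⊕ (x → (y ⊕ x))) ⊕ (~(y → ~x) → (x → x))) → (x ⊕ z) = min(1, 1 − 1.000 + 1.000) = min(1, 1.000) = 1.000
~(((y ⊕ (x → (y ⊕ x))) ⊕ (~(y → ~x) → (x → x))) → (x ⊕ z)) = 1 − 1.000 = 0.000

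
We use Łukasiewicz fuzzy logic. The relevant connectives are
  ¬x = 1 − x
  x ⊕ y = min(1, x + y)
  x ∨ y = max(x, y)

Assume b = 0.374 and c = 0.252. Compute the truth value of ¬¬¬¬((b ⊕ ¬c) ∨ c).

1.000

¬c = 1 − 0.252 = 0.748
b ⊕ ¬c = min(1, 0.374 + 0.748) = min(1, 1.122) = 1.000
(b ⊕ ¬c) ∨ c = max(1.000, 0.252) = 1.000
¬((b ⊕ ¬c) ∨ c) = 1 − 1.000 = 0.000
¬¬((b ⊕ ¬c) ∨ c) = 1 − 0.000 = 1.000
¬¬¬((b ⊕ ¬c) ∨ c) = 1 − 1.000 = 0.000
¬¬¬¬((b ⊕ ¬c) ∨ c) = 1 − 0.000 = 1.000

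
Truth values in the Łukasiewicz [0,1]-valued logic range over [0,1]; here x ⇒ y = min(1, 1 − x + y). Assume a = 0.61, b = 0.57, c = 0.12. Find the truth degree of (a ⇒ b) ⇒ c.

0.16

a ⇒ b = min(1, 1 − 0.61 + 0.57) = min(1, 0.96) = 0.96
(a ⇒ b) ⇒ c = min(1, 1 − 0.96 + 0.12) = min(1, 0.16) = 0.16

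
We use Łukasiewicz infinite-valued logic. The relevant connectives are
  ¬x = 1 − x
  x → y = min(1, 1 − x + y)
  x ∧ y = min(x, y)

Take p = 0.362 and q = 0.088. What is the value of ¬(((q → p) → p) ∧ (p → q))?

0.638

q → p = min(1, 1 − 0.088 + 0.362) = min(1, 1.274) = 1.000
(q → p) → p = min(1, 1 − 1.000 + 0.362) = min(1, 0.362) = 0.362
p → q = min(1, 1 − 0.362 + 0.088) = min(1, 0.726) = 0.726
((q → p) → p) ∧ (p → q) = min(0.362, 0.726) = 0.362
¬(((q → p) → p) ∧ (p → q)) = 1 − 0.362 = 0.638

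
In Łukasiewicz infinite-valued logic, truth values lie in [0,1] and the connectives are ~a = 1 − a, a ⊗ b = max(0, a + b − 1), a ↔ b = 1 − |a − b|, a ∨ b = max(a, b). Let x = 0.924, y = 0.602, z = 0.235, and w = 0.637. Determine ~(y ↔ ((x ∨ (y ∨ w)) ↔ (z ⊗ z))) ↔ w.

y ∨ w = max(0.602, 0.637) = 0.637
x ∨ (y ∨ w) = max(0.924, 0.637) = 0.924
z ⊗ z = max(0, 0.235 + 0.235 − 1) = max(0, -0.530) = 0.000
(x ∨ (y ∨ w)) ↔ (z ⊗ z) = 1 − |0.924 − 0.000| = 1 − 0.924 = 0.076
y ↔ ((x ∨ (y ∨ w)) ↔ (z ⊗ z)) = 1 − |0.602 − 0.076| = 1 − 0.526 = 0.474
~(y ↔ ((x ∨ (y ∨ w)) ↔ (z ⊗ z))) = 1 − 0.474 = 0.526
~(y ↔ ((x ∨ (y ∨ w)) ↔ (z ⊗ z))) ↔ w = 1 − |0.526 − 0.637| = 1 − 0.111 = 0.889

0.889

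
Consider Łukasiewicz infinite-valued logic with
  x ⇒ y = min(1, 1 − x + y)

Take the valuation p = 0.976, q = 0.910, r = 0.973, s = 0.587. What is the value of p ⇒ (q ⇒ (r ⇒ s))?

0.728

r ⇒ s = min(1, 1 − 0.973 + 0.587) = min(1, 0.614) = 0.614
q ⇒ (r ⇒ s) = min(1, 1 − 0.910 + 0.614) = min(1, 0.704) = 0.704
p ⇒ (q ⇒ (r ⇒ s)) = min(1, 1 − 0.976 + 0.704) = min(1, 0.728) = 0.728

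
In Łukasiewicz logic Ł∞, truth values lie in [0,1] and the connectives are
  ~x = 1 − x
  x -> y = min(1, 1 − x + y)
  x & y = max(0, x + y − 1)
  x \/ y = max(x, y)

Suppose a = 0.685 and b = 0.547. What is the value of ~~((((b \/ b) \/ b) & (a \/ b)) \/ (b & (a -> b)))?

0.409

b \/ b = max(0.547, 0.547) = 0.547
(b \/ b) \/ b = max(0.547, 0.547) = 0.547
a \/ b = max(0.685, 0.547) = 0.685
((b \/ b) \/ b) & (a \/ b) = max(0, 0.547 + 0.685 − 1) = max(0, 0.232) = 0.232
a -> b = min(1, 1 − 0.685 + 0.547) = min(1, 0.862) = 0.862
b & (a -> b) = max(0, 0.547 + 0.862 − 1) = max(0, 0.409) = 0.409
(((b \/ b) \/ b) & (a \/ b)) \/ (b & (a -> b)) = max(0.232, 0.409) = 0.409
~((((b \/ b) \/ b) & (a \/ b)) \/ (b & (a -> b))) = 1 − 0.409 = 0.591
~~((((b \/ b) \/ b) & (a \/ b)) \/ (b & (a -> b))) = 1 − 0.591 = 0.409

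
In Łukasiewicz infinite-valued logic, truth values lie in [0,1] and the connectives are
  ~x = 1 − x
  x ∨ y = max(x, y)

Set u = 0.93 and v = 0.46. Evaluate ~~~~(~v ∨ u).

~v = 1 − 0.46 = 0.54
~v ∨ u = max(0.54, 0.93) = 0.93
~(~v ∨ u) = 1 − 0.93 = 0.07
~~(~v ∨ u) = 1 − 0.07 = 0.93
~~~(~v ∨ u) = 1 − 0.93 = 0.07
~~~~(~v ∨ u) = 1 − 0.07 = 0.93

0.93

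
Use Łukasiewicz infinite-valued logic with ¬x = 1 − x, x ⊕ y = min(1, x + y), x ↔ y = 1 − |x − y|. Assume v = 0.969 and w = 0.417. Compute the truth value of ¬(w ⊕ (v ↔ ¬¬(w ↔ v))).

0.104

w ↔ v = 1 − |0.417 − 0.969| = 1 − 0.552 = 0.448
¬(w ↔ v) = 1 − 0.448 = 0.552
¬¬(w ↔ v) = 1 − 0.552 = 0.448
v ↔ ¬¬(w ↔ v) = 1 − |0.969 − 0.448| = 1 − 0.521 = 0.479
w ⊕ (v ↔ ¬¬(w ↔ v)) = min(1, 0.417 + 0.479) = min(1, 0.896) = 0.896
¬(w ⊕ (v ↔ ¬¬(w ↔ v))) = 1 − 0.896 = 0.104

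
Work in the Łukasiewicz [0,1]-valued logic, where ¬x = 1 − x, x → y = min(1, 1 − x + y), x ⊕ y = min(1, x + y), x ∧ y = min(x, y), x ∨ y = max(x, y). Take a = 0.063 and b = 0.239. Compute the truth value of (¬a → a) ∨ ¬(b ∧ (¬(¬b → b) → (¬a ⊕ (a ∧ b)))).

¬a = 1 − 0.063 = 0.937
¬a → a = min(1, 1 − 0.937 + 0.063) = min(1, 0.126) = 0.126
¬b = 1 − 0.239 = 0.761
¬b → b = min(1, 1 − 0.761 + 0.239) = min(1, 0.478) = 0.478
¬(¬b → b) = 1 − 0.478 = 0.522
a ∧ b = min(0.063, 0.239) = 0.063
¬a ⊕ (a ∧ b) = min(1, 0.937 + 0.063) = min(1, 1.000) = 1.000
¬(¬b → b) → (¬a ⊕ (a ∧ b)) = min(1, 1 − 0.522 + 1.000) = min(1, 1.478) = 1.000
b ∧ (¬(¬b → b) → (¬a ⊕ (a ∧ b))) = min(0.239, 1.000) = 0.239
¬(b ∧ (¬(¬b → b) → (¬a ⊕ (a ∧ b)))) = 1 − 0.239 = 0.761
(¬a → a) ∨ ¬(b ∧ (¬(¬b → b) → (¬a ⊕ (a ∧ b)))) = max(0.126, 0.761) = 0.761

0.761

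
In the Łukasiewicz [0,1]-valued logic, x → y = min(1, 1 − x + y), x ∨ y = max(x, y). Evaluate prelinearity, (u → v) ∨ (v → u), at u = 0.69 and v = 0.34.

1.00

u → v = min(1, 1 − 0.69 + 0.34) = min(1, 0.65) = 0.65
v → u = min(1, 1 − 0.34 + 0.69) = min(1, 1.35) = 1.00
(u → v) ∨ (v → u) = max(0.65, 1.00) = 1.00
(As expected: a Ł∞-tautology — holds in every MV-chain.)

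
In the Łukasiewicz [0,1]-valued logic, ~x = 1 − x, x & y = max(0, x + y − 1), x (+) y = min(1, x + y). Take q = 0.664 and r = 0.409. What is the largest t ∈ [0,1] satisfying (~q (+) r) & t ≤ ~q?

~q = 1 − 0.664 = 0.336
~q (+) r = min(1, 0.336 + 0.409) = min(1, 0.745) = 0.745
So the left factor is ~q (+) r = 0.745.
So the right-hand bound is ~q = 0.336.
The residuum of the Łukasiewicz t-norm gives the supremum: min(1, 1 − 0.745 + 0.336).
1 − 0.745 + 0.336 = 0.591, so t = min(1, 0.591) = 0.591.
Check: 0.745 & 0.591 = max(0, 0.336) = 0.336 ≤ 0.336.

0.591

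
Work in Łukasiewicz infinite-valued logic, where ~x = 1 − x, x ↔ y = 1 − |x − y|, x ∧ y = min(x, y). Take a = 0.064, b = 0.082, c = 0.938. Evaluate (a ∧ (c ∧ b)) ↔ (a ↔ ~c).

0.066

c ∧ b = min(0.938, 0.082) = 0.082
a ∧ (c ∧ b) = min(0.064, 0.082) = 0.064
~c = 1 − 0.938 = 0.062
a ↔ ~c = 1 − |0.064 − 0.062| = 1 − 0.002 = 0.998
(a ∧ (c ∧ b)) ↔ (a ↔ ~c) = 1 − |0.064 − 0.998| = 1 − 0.934 = 0.066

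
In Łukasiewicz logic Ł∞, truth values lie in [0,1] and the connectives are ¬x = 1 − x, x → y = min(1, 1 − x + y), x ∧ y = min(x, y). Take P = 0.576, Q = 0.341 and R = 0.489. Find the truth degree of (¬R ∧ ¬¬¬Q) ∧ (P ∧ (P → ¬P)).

¬R = 1 − 0.489 = 0.511
¬Q = 1 − 0.341 = 0.659
¬¬Q = 1 − 0.659 = 0.341
¬¬¬Q = 1 − 0.341 = 0.659
¬R ∧ ¬¬¬Q = min(0.511, 0.659) = 0.511
¬P = 1 − 0.576 = 0.424
P → ¬P = min(1, 1 − 0.576 + 0.424) = min(1, 0.848) = 0.848
P ∧ (P → ¬P) = min(0.576, 0.848) = 0.576
(¬R ∧ ¬¬¬Q) ∧ (P ∧ (P → ¬P)) = min(0.511, 0.576) = 0.511

0.511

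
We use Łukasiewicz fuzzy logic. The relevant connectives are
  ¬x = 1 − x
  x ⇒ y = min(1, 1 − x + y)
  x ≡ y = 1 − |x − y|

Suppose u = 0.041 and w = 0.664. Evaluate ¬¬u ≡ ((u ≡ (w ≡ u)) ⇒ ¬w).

0.369

¬u = 1 − 0.041 = 0.959
¬¬u = 1 − 0.959 = 0.041
w ≡ u = 1 − |0.664 − 0.041| = 1 − 0.623 = 0.377
u ≡ (w ≡ u) = 1 − |0.041 − 0.377| = 1 − 0.336 = 0.664
¬w = 1 − 0.664 = 0.336
(u ≡ (w ≡ u)) ⇒ ¬w = min(1, 1 − 0.664 + 0.336) = min(1, 0.672) = 0.672
¬¬u ≡ ((u ≡ (w ≡ u)) ⇒ ¬w) = 1 − |0.041 − 0.672| = 1 − 0.631 = 0.369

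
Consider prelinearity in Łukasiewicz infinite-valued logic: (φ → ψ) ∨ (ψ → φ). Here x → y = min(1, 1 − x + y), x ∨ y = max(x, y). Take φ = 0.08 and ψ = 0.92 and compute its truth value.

φ → ψ = min(1, 1 − 0.08 + 0.92) = min(1, 1.84) = 1.00
ψ → φ = min(1, 1 − 0.92 + 0.08) = min(1, 0.16) = 0.16
(φ → ψ) ∨ (ψ → φ) = max(1.00, 0.16) = 1.00
(As expected: a Ł∞-tautology — holds in every MV-chain.)

1.00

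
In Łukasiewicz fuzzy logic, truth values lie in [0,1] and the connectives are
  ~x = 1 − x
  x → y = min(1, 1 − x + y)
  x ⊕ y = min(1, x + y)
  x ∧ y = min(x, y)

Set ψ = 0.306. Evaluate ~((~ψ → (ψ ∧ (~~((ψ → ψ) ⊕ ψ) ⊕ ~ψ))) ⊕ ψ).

~ψ = 1 − 0.306 = 0.694
ψ → ψ = min(1, 1 − 0.306 + 0.306) = min(1, 1.000) = 1.000
(ψ → ψ) ⊕ ψ = min(1, 1.000 + 0.306) = min(1, 1.306) = 1.000
~((ψ → ψ) ⊕ ψ) = 1 − 1.000 = 0.000
~~((ψ → ψ) ⊕ ψ) = 1 − 0.000 = 1.000
~~((ψ → ψ) ⊕ ψ) ⊕ ~ψ = min(1, 1.000 + 0.694) = min(1, 1.694) = 1.000
ψ ∧ (~~((ψ → ψ) ⊕ ψ) ⊕ ~ψ) = min(0.306, 1.000) = 0.306
~ψ → (ψ ∧ (~~((ψ → ψ) ⊕ ψ) ⊕ ~ψ)) = min(1, 1 − 0.694 + 0.306) = min(1, 0.612) = 0.612
(~ψ → (ψ ∧ (~~((ψ → ψ) ⊕ ψ) ⊕ ~ψ))) ⊕ ψ = min(1, 0.612 + 0.306) = min(1, 0.918) = 0.918
~((~ψ → (ψ ∧ (~~((ψ → ψ) ⊕ ψ) ⊕ ~ψ))) ⊕ ψ) = 1 − 0.918 = 0.082

0.082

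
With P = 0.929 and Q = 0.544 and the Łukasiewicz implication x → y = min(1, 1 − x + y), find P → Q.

0.615

P → Q = min(1, 1 − 0.929 + 0.544) = min(1, 0.615) = 0.615
For comparison, the Gödel implication (1 if x ≤ y else y) would give 0.544.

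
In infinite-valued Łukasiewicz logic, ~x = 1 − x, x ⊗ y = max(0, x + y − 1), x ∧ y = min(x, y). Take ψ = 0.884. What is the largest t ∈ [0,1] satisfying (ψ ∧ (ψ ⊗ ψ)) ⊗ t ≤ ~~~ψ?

ψ ⊗ ψ = max(0, 0.884 + 0.884 − 1) = max(0, 0.768) = 0.768
ψ ∧ (ψ ⊗ ψ) = min(0.884, 0.768) = 0.768
So the left factor is ψ ∧ (ψ ⊗ ψ) = 0.768.
~ψ = 1 − 0.884 = 0.116
~~ψ = 1 − 0.116 = 0.884
~~~ψ = 1 − 0.884 = 0.116
So the right-hand bound is ~~~ψ = 0.116.
The residuum of the Łukasiewicz t-norm gives the supremum: min(1, 1 − 0.768 + 0.116).
1 − 0.768 + 0.116 = 0.348, so t = min(1, 0.348) = 0.348.
Check: 0.768 ⊗ 0.348 = max(0, 0.116) = 0.116 ≤ 0.116.

0.348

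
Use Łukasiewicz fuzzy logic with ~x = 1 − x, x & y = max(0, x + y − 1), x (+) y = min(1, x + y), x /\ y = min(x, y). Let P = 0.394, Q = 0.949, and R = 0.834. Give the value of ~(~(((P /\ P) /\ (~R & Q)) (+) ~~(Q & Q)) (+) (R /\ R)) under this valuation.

0.166

P /\ P = min(0.394, 0.394) = 0.394
~R = 1 − 0.834 = 0.166
~R & Q = max(0, 0.166 + 0.949 − 1) = max(0, 0.115) = 0.115
(P /\ P) /\ (~R & Q) = min(0.394, 0.115) = 0.115
Q & Q = max(0, 0.949 + 0.949 − 1) = max(0, 0.898) = 0.898
~(Q & Q) = 1 − 0.898 = 0.102
~~(Q & Q) = 1 − 0.102 = 0.898
((P /\ P) /\ (~R & Q)) (+) ~~(Q & Q) = min(1, 0.115 + 0.898) = min(1, 1.013) = 1.000
~(((P /\ P) /\ (~R & Q)) (+) ~~(Q & Q)) = 1 − 1.000 = 0.000
R /\ R = min(0.834, 0.834) = 0.834
~(((P /\ P) /\ (~R & Q)) (+) ~~(Q & Q)) (+) (R /\ R) = min(1, 0.000 + 0.834) = min(1, 0.834) = 0.834
~(~(((P /\ P) /\ (~R & Q)) (+) ~~(Q & Q)) (+) (R /\ R)) = 1 − 0.834 = 0.166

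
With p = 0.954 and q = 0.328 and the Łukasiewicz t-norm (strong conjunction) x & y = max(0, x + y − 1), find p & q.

0.282

p & q = max(0, 0.954 + 0.328 − 1) = max(0, 0.282) = 0.282
For comparison, the Gödel (minimum) t-norm min(x, y) would give 0.328.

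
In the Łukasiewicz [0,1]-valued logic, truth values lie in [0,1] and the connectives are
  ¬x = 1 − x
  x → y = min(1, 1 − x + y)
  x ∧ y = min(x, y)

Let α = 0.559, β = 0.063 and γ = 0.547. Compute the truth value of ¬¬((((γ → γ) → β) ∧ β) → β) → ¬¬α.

0.559

γ → γ = min(1, 1 − 0.547 + 0.547) = min(1, 1.000) = 1.000
(γ → γ) → β = min(1, 1 − 1.000 + 0.063) = min(1, 0.063) = 0.063
((γ → γ) → β) ∧ β = min(0.063, 0.063) = 0.063
(((γ → γ) → β) ∧ β) → β = min(1, 1 − 0.063 + 0.063) = min(1, 1.000) = 1.000
¬((((γ → γ) → β) ∧ β) → β) = 1 − 1.000 = 0.000
¬¬((((γ → γ) → β) ∧ β) → β) = 1 − 0.000 = 1.000
¬α = 1 − 0.559 = 0.441
¬¬α = 1 − 0.441 = 0.559
¬¬((((γ → γ) → β) ∧ β) → β) → ¬¬α = min(1, 1 − 1.000 + 0.559) = min(1, 0.559) = 0.559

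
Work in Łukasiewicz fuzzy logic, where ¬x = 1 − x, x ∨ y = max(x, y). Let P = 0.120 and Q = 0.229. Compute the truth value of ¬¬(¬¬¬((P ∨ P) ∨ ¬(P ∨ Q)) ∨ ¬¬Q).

0.229

P ∨ P = max(0.120, 0.120) = 0.120
P ∨ Q = max(0.120, 0.229) = 0.229
¬(P ∨ Q) = 1 − 0.229 = 0.771
(P ∨ P) ∨ ¬(P ∨ Q) = max(0.120, 0.771) = 0.771
¬((P ∨ P) ∨ ¬(P ∨ Q)) = 1 − 0.771 = 0.229
¬¬((P ∨ P) ∨ ¬(P ∨ Q)) = 1 − 0.229 = 0.771
¬¬¬((P ∨ P) ∨ ¬(P ∨ Q)) = 1 − 0.771 = 0.229
¬Q = 1 − 0.229 = 0.771
¬¬Q = 1 − 0.771 = 0.229
¬¬¬((P ∨ P) ∨ ¬(P ∨ Q)) ∨ ¬¬Q = max(0.229, 0.229) = 0.229
¬(¬¬¬((P ∨ P) ∨ ¬(P ∨ Q)) ∨ ¬¬Q) = 1 − 0.229 = 0.771
¬¬(¬¬¬((P ∨ P) ∨ ¬(P ∨ Q)) ∨ ¬¬Q) = 1 − 0.771 = 0.229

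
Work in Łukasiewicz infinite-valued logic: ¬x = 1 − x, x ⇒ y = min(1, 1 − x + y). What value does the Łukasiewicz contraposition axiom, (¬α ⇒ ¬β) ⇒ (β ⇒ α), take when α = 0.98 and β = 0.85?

1.00

¬α = 1 − 0.98 = 0.02
¬β = 1 − 0.85 = 0.15
¬α ⇒ ¬β = min(1, 1 − 0.02 + 0.15) = min(1, 1.13) = 1.00
β ⇒ α = min(1, 1 − 0.85 + 0.98) = min(1, 1.13) = 1.00
(¬α ⇒ ¬β) ⇒ (β ⇒ α) = min(1, 1 − 1.00 + 1.00) = min(1, 1.00) = 1.00
(As expected: an axiom of Ł∞, always 1.)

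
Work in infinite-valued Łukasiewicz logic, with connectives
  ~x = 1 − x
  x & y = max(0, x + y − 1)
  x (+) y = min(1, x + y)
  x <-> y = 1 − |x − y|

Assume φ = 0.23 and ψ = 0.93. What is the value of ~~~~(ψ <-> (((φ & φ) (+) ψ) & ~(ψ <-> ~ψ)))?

φ & φ = max(0, 0.23 + 0.23 − 1) = max(0, -0.54) = 0.00
(φ & φ) (+) ψ = min(1, 0.00 + 0.93) = min(1, 0.93) = 0.93
~ψ = 1 − 0.93 = 0.07
ψ <-> ~ψ = 1 − |0.93 − 0.07| = 1 − 0.86 = 0.14
~(ψ <-> ~ψ) = 1 − 0.14 = 0.86
((φ & φ) (+) ψ) & ~(ψ <-> ~ψ) = max(0, 0.93 + 0.86 − 1) = max(0, 0.79) = 0.79
ψ <-> (((φ & φ) (+) ψ) & ~(ψ <-> ~ψ)) = 1 − |0.93 − 0.79| = 1 − 0.14 = 0.86
~(ψ <-> (((φ & φ) (+) ψ) & ~(ψ <-> ~ψ))) = 1 − 0.86 = 0.14
~~(ψ <-> (((φ & φ) (+) ψ) & ~(ψ <-> ~ψ))) = 1 − 0.14 = 0.86
~~~(ψ <-> (((φ & φ) (+) ψ) & ~(ψ <-> ~ψ))) = 1 − 0.86 = 0.14
~~~~(ψ <-> (((φ & φ) (+) ψ) & ~(ψ <-> ~ψ))) = 1 − 0.14 = 0.86

0.86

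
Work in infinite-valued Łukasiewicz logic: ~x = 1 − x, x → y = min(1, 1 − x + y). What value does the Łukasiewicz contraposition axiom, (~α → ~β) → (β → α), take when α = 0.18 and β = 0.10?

1.00

~α = 1 − 0.18 = 0.82
~β = 1 − 0.10 = 0.90
~α → ~β = min(1, 1 − 0.82 + 0.90) = min(1, 1.08) = 1.00
β → α = min(1, 1 − 0.10 + 0.18) = min(1, 1.08) = 1.00
(~α → ~β) → (β → α) = min(1, 1 − 1.00 + 1.00) = min(1, 1.00) = 1.00
(As expected: an axiom of Ł∞, always 1.)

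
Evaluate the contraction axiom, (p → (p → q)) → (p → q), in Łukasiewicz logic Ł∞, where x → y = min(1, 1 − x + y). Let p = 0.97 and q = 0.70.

p → q = min(1, 1 − 0.97 + 0.70) = min(1, 0.73) = 0.73
p → (p → q) = min(1, 1 − 0.97 + 0.73) = min(1, 0.76) = 0.76
(p → (p → q)) → (p → q) = min(1, 1 − 0.76 + 0.73) = min(1, 0.97) = 0.97
(The value 0.97 < 1 shows this instance is not satisfied; fails in Ł∞ (the t-norm is not idempotent).)

0.97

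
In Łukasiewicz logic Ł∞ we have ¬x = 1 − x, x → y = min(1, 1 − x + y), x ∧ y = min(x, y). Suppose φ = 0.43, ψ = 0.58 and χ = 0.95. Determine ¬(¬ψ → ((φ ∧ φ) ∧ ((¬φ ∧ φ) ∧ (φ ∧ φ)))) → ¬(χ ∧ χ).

¬ψ = 1 − 0.58 = 0.42
φ ∧ φ = min(0.43, 0.43) = 0.43
¬φ = 1 − 0.43 = 0.57
¬φ ∧ φ = min(0.57, 0.43) = 0.43
(¬φ ∧ φ) ∧ (φ ∧ φ) = min(0.43, 0.43) = 0.43
(φ ∧ φ) ∧ ((¬φ ∧ φ) ∧ (φ ∧ φ)) = min(0.43, 0.43) = 0.43
¬ψ → ((φ ∧ φ) ∧ ((¬φ ∧ φ) ∧ (φ ∧ φ))) = min(1, 1 − 0.42 + 0.43) = min(1, 1.01) = 1.00
¬(¬ψ → ((φ ∧ φ) ∧ ((¬φ ∧ φ) ∧ (φ ∧ φ)))) = 1 − 1.00 = 0.00
χ ∧ χ = min(0.95, 0.95) = 0.95
¬(χ ∧ χ) = 1 − 0.95 = 0.05
¬(¬ψ → ((φ ∧ φ) ∧ ((¬φ ∧ φ) ∧ (φ ∧ φ)))) → ¬(χ ∧ χ) = min(1, 1 − 0.00 + 0.05) = min(1, 1.05) = 1.00

1.00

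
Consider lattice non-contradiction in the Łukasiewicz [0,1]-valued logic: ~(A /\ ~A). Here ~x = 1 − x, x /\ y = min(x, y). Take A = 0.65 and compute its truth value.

~A = 1 − 0.65 = 0.35
A /\ ~A = min(0.65, 0.35) = 0.35
~(A /\ ~A) = 1 − 0.35 = 0.65
(The value 0.65 < 1 shows this instance is not satisfied; not a Ł∞-tautology — its value is 1 − min(a, 1−a).)

0.65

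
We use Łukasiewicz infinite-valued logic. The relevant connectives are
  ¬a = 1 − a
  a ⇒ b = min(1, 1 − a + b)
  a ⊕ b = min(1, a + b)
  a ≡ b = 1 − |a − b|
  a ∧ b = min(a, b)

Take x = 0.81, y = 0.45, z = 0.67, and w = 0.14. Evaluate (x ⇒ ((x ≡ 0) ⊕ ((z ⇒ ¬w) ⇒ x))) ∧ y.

0.45

x ≡ 0 = 1 − |0.81 − 0.00| = 1 − 0.81 = 0.19
¬w = 1 − 0.14 = 0.86
z ⇒ ¬w = min(1, 1 − 0.67 + 0.86) = min(1, 1.19) = 1.00
(z ⇒ ¬w) ⇒ x = min(1, 1 − 1.00 + 0.81) = min(1, 0.81) = 0.81
(x ≡ 0) ⊕ ((z ⇒ ¬w) ⇒ x) = min(1, 0.19 + 0.81) = min(1, 1.00) = 1.00
x ⇒ ((x ≡ 0) ⊕ ((z ⇒ ¬w) ⇒ x)) = min(1, 1 − 0.81 + 1.00) = min(1, 1.19) = 1.00
(x ⇒ ((x ≡ 0) ⊕ ((z ⇒ ¬w) ⇒ x))) ∧ y = min(1.00, 0.45) = 0.45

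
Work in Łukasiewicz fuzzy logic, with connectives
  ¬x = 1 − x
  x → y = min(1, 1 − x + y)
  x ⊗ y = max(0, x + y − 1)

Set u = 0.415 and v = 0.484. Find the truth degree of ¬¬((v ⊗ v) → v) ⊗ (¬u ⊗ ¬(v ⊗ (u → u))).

0.101

v ⊗ v = max(0, 0.484 + 0.484 − 1) = max(0, -0.032) = 0.000
(v ⊗ v) → v = min(1, 1 − 0.000 + 0.484) = min(1, 1.484) = 1.000
¬((v ⊗ v) → v) = 1 − 1.000 = 0.000
¬¬((v ⊗ v) → v) = 1 − 0.000 = 1.000
¬u = 1 − 0.415 = 0.585
u → u = min(1, 1 − 0.415 + 0.415) = min(1, 1.000) = 1.000
v ⊗ (u → u) = max(0, 0.484 + 1.000 − 1) = max(0, 0.484) = 0.484
¬(v ⊗ (u → u)) = 1 − 0.484 = 0.516
¬u ⊗ ¬(v ⊗ (u → u)) = max(0, 0.585 + 0.516 − 1) = max(0, 0.101) = 0.101
¬¬((v ⊗ v) → v) ⊗ (¬u ⊗ ¬(v ⊗ (u → u))) = max(0, 1.000 + 0.101 − 1) = max(0, 0.101) = 0.101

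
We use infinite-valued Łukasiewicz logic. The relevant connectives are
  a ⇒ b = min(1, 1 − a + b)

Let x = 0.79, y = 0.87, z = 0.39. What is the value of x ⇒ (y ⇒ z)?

0.73

y ⇒ z = min(1, 1 − 0.87 + 0.39) = min(1, 0.52) = 0.52
x ⇒ (y ⇒ z) = min(1, 1 − 0.79 + 0.52) = min(1, 0.73) = 0.73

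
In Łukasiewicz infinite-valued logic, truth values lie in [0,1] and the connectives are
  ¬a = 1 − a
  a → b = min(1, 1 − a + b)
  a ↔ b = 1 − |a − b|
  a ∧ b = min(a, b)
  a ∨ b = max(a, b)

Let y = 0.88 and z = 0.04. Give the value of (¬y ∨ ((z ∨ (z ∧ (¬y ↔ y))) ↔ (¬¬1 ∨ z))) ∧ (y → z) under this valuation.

¬y = 1 − 0.88 = 0.12
¬y ↔ y = 1 − |0.12 − 0.88| = 1 − 0.76 = 0.24
z ∧ (¬y ↔ y) = min(0.04, 0.24) = 0.04
z ∨ (z ∧ (¬y ↔ y)) = max(0.04, 0.04) = 0.04
¬1 = 1 − 1.00 = 0.00
¬¬1 = 1 − 0.00 = 1.00
¬¬1 ∨ z = max(1.00, 0.04) = 1.00
(z ∨ (z ∧ (¬y ↔ y))) ↔ (¬¬1 ∨ z) = 1 − |0.04 − 1.00| = 1 − 0.96 = 0.04
¬y ∨ ((z ∨ (z ∧ (¬y ↔ y))) ↔ (¬¬1 ∨ z)) = max(0.12, 0.04) = 0.12
y → z = min(1, 1 − 0.88 + 0.04) = min(1, 0.16) = 0.16
(¬y ∨ ((z ∨ (z ∧ (¬y ↔ y))) ↔ (¬¬1 ∨ z))) ∧ (y → z) = min(0.12, 0.16) = 0.12

0.12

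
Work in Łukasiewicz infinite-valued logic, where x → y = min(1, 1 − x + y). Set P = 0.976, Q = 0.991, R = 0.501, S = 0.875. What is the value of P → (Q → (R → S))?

R → S = min(1, 1 − 0.501 + 0.875) = min(1, 1.374) = 1.000
Q → (R → S) = min(1, 1 − 0.991 + 1.000) = min(1, 1.009) = 1.000
P → (Q → (R → S)) = min(1, 1 − 0.976 + 1.000) = min(1, 1.024) = 1.000

1.000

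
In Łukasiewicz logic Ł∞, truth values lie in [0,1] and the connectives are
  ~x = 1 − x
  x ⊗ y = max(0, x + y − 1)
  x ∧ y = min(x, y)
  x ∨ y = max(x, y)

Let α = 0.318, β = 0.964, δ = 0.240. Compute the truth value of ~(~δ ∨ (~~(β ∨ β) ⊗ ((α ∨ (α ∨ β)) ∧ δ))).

0.240

~δ = 1 − 0.240 = 0.760
β ∨ β = max(0.964, 0.964) = 0.964
~(β ∨ β) = 1 − 0.964 = 0.036
~~(β ∨ β) = 1 − 0.036 = 0.964
α ∨ β = max(0.318, 0.964) = 0.964
α ∨ (α ∨ β) = max(0.318, 0.964) = 0.964
(α ∨ (α ∨ β)) ∧ δ = min(0.964, 0.240) = 0.240
~~(β ∨ β) ⊗ ((α ∨ (α ∨ β)) ∧ δ) = max(0, 0.964 + 0.240 − 1) = max(0, 0.204) = 0.204
~δ ∨ (~~(β ∨ β) ⊗ ((α ∨ (α ∨ β)) ∧ δ)) = max(0.760, 0.204) = 0.760
~(~δ ∨ (~~(β ∨ β) ⊗ ((α ∨ (α ∨ β)) ∧ δ))) = 1 − 0.760 = 0.240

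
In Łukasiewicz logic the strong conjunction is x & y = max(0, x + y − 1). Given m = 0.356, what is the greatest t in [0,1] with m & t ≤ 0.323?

0.967

The residuum of the Łukasiewicz t-norm gives the supremum: min(1, 1 − 0.356 + 0.323).
1 − 0.356 + 0.323 = 0.967, so t = min(1, 0.967) = 0.967.
Check: 0.356 & 0.967 = max(0, 0.323) = 0.323 ≤ 0.323.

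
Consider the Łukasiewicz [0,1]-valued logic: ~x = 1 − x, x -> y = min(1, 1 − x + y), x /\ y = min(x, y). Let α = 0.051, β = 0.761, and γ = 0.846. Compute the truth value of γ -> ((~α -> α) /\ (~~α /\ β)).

0.205

~α = 1 − 0.051 = 0.949
~α -> α = min(1, 1 − 0.949 + 0.051) = min(1, 0.102) = 0.102
~~α = 1 − 0.949 = 0.051
~~α /\ β = min(0.051, 0.761) = 0.051
(~α -> α) /\ (~~α /\ β) = min(0.102, 0.051) = 0.051
γ -> ((~α -> α) /\ (~~α /\ β)) = min(1, 1 − 0.846 + 0.051) = min(1, 0.205) = 0.205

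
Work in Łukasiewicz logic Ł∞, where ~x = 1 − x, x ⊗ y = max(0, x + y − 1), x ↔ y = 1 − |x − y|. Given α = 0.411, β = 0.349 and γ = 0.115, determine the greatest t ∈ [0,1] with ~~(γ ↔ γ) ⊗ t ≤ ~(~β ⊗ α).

0.938

γ ↔ γ = 1 − |0.115 − 0.115| = 1 − 0.000 = 1.000
~(γ ↔ γ) = 1 − 1.000 = 0.000
~~(γ ↔ γ) = 1 − 0.000 = 1.000
So the left factor is ~~(γ ↔ γ) = 1.000.
~β = 1 − 0.349 = 0.651
~β ⊗ α = max(0, 0.651 + 0.411 − 1) = max(0, 0.062) = 0.062
~(~β ⊗ α) = 1 − 0.062 = 0.938
So the right-hand bound is ~(~β ⊗ α) = 0.938.
The residuum of the Łukasiewicz t-norm gives the supremum: min(1, 1 − 1.000 + 0.938).
1 − 1.000 + 0.938 = 0.938, so t = min(1, 0.938) = 0.938.
Check: 1.000 ⊗ 0.938 = max(0, 0.938) = 0.938 ≤ 0.938.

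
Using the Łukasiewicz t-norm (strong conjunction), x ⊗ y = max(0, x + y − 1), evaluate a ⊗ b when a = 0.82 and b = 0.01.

a ⊗ b = max(0, 0.82 + 0.01 − 1) = max(0, -0.17) = 0.00
For comparison, the Gödel (minimum) t-norm min(x, y) would give 0.01.

0.00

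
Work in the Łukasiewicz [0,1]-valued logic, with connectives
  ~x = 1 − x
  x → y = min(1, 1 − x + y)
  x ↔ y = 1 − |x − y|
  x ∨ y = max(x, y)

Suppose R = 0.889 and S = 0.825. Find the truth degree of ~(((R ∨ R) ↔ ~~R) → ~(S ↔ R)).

R ∨ R = max(0.889, 0.889) = 0.889
~R = 1 − 0.889 = 0.111
~~R = 1 − 0.111 = 0.889
(R ∨ R) ↔ ~~R = 1 − |0.889 − 0.889| = 1 − 0.000 = 1.000
S ↔ R = 1 − |0.825 − 0.889| = 1 − 0.064 = 0.936
~(S ↔ R) = 1 − 0.936 = 0.064
((R ∨ R) ↔ ~~R) → ~(S ↔ R) = min(1, 1 − 1.000 + 0.064) = min(1, 0.064) = 0.064
~(((R ∨ R) ↔ ~~R) → ~(S ↔ R)) = 1 − 0.064 = 0.936

0.936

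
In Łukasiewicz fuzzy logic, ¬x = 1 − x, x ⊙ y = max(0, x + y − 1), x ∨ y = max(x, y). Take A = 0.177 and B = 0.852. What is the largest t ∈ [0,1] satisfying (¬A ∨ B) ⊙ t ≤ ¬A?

0.971

¬A = 1 − 0.177 = 0.823
¬A ∨ B = max(0.823, 0.852) = 0.852
So the left factor is ¬A ∨ B = 0.852.
So the right-hand bound is ¬A = 0.823.
The residuum of the Łukasiewicz t-norm gives the supremum: min(1, 1 − 0.852 + 0.823).
1 − 0.852 + 0.823 = 0.971, so t = min(1, 0.971) = 0.971.
Check: 0.852 ⊙ 0.971 = max(0, 0.823) = 0.823 ≤ 0.823.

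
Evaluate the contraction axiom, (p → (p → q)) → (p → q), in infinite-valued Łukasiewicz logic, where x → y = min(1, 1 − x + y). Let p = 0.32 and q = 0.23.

p → q = min(1, 1 − 0.32 + 0.23) = min(1, 0.91) = 0.91
p → (p → q) = min(1, 1 − 0.32 + 0.91) = min(1, 1.59) = 1.00
(p → (p → q)) → (p → q) = min(1, 1 − 1.00 + 0.91) = min(1, 0.91) = 0.91
(The value 0.91 < 1 shows this instance is not satisfied; fails in Ł∞ (the t-norm is not idempotent).)

0.91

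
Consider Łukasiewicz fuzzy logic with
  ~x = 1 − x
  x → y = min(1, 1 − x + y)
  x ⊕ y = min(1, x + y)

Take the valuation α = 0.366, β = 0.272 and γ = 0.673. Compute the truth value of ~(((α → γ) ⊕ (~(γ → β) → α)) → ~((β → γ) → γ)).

α → γ = min(1, 1 − 0.366 + 0.673) = min(1, 1.307) = 1.000
γ → β = min(1, 1 − 0.673 + 0.272) = min(1, 0.599) = 0.599
~(γ → β) = 1 − 0.599 = 0.401
~(γ → β) → α = min(1, 1 − 0.401 + 0.366) = min(1, 0.965) = 0.965
(α → γ) ⊕ (~(γ → β) → α) = min(1, 1.000 + 0.965) = min(1, 1.965) = 1.000
β → γ = min(1, 1 − 0.272 + 0.673) = min(1, 1.401) = 1.000
(β → γ) → γ = min(1, 1 − 1.000 + 0.673) = min(1, 0.673) = 0.673
~((β → γ) → γ) = 1 − 0.673 = 0.327
((α → γ) ⊕ (~(γ → β) → α)) → ~((β → γ) → γ) = min(1, 1 − 1.000 + 0.327) = min(1, 0.327) = 0.327
~(((α → γ) ⊕ (~(γ → β) → α)) → ~((β → γ) → γ)) = 1 − 0.327 = 0.673

0.673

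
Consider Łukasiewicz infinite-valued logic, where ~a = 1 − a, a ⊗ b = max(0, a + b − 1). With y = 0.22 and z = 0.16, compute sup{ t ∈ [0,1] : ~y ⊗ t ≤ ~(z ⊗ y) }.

1.00

~y = 1 − 0.22 = 0.78
So the left factor is ~y = 0.78.
z ⊗ y = max(0, 0.16 + 0.22 − 1) = max(0, -0.62) = 0.00
~(z ⊗ y) = 1 − 0.00 = 1.00
So the right-hand bound is ~(z ⊗ y) = 1.00.
The residuum of the Łukasiewicz t-norm gives the supremum: min(1, 1 − 0.78 + 1.00).
1 − 0.78 + 1.00 = 1.22, so t = min(1, 1.22) = 1.00.
Check: 0.78 ⊗ 1.00 = max(0, 0.78) = 0.78 ≤ 1.00.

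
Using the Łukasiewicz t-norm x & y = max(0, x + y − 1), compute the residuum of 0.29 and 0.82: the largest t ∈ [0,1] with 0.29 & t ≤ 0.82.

1.00

The residuum of the Łukasiewicz t-norm gives the supremum: min(1, 1 − 0.29 + 0.82).
1 − 0.29 + 0.82 = 1.53, so t = min(1, 1.53) = 1.00.
Check: 0.29 & 1.00 = max(0, 0.29) = 0.29 ≤ 0.82.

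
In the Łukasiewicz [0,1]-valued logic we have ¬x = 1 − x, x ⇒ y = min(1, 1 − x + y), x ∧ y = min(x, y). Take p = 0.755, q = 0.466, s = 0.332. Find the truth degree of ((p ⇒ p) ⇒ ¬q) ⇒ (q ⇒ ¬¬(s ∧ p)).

p ⇒ p = min(1, 1 − 0.755 + 0.755) = min(1, 1.000) = 1.000
¬q = 1 − 0.466 = 0.534
(p ⇒ p) ⇒ ¬q = min(1, 1 − 1.000 + 0.534) = min(1, 0.534) = 0.534
s ∧ p = min(0.332, 0.755) = 0.332
¬(s ∧ p) = 1 − 0.332 = 0.668
¬¬(s ∧ p) = 1 − 0.668 = 0.332
q ⇒ ¬¬(s ∧ p) = min(1, 1 − 0.466 + 0.332) = min(1, 0.866) = 0.866
((p ⇒ p) ⇒ ¬q) ⇒ (q ⇒ ¬¬(s ∧ p)) = min(1, 1 − 0.534 + 0.866) = min(1, 1.332) = 1.000

1.000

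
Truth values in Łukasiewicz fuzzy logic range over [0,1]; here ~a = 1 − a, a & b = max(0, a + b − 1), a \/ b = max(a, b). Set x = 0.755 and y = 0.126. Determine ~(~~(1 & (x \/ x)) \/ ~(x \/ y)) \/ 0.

x \/ x = max(0.755, 0.755) = 0.755
1 & (x \/ x) = max(0, 1.000 + 0.755 − 1) = max(0, 0.755) = 0.755
~(1 & (x \/ x)) = 1 − 0.755 = 0.245
~~(1 & (x \/ x)) = 1 − 0.245 = 0.755
x \/ y = max(0.755, 0.126) = 0.755
~(x \/ y) = 1 − 0.755 = 0.245
~~(1 & (x \/ x)) \/ ~(x \/ y) = max(0.755, 0.245) = 0.755
~(~~(1 & (x \/ x)) \/ ~(x \/ y)) = 1 − 0.755 = 0.245
~(~~(1 & (x \/ x)) \/ ~(x \/ y)) \/ 0 = max(0.245, 0.000) = 0.245

0.245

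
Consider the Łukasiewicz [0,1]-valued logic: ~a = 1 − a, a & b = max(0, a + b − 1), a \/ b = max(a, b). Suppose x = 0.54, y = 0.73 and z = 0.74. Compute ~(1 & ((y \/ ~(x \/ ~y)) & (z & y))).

0.80

~y = 1 − 0.73 = 0.27
x \/ ~y = max(0.54, 0.27) = 0.54
~(x \/ ~y) = 1 − 0.54 = 0.46
y \/ ~(x \/ ~y) = max(0.73, 0.46) = 0.73
z & y = max(0, 0.74 + 0.73 − 1) = max(0, 0.47) = 0.47
(y \/ ~(x \/ ~y)) & (z & y) = max(0, 0.73 + 0.47 − 1) = max(0, 0.20) = 0.20
1 & ((y \/ ~(x \/ ~y)) & (z & y)) = max(0, 1.00 + 0.20 − 1) = max(0, 0.20) = 0.20
~(1 & ((y \/ ~(x \/ ~y)) & (z & y))) = 1 − 0.20 = 0.80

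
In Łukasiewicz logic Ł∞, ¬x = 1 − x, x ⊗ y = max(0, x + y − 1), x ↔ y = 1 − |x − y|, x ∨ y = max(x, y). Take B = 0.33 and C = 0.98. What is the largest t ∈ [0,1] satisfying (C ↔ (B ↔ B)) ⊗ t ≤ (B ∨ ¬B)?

0.69

B ↔ B = 1 − |0.33 − 0.33| = 1 − 0.00 = 1.00
C ↔ (B ↔ B) = 1 − |0.98 − 1.00| = 1 − 0.02 = 0.98
So the left factor is C ↔ (B ↔ B) = 0.98.
¬B = 1 − 0.33 = 0.67
B ∨ ¬B = max(0.33, 0.67) = 0.67
So the right-hand bound is B ∨ ¬B = 0.67.
The residuum of the Łukasiewicz t-norm gives the supremum: min(1, 1 − 0.98 + 0.67).
1 − 0.98 + 0.67 = 0.69, so t = min(1, 0.69) = 0.69.
Check: 0.98 ⊗ 0.69 = max(0, 0.67) = 0.67 ≤ 0.67.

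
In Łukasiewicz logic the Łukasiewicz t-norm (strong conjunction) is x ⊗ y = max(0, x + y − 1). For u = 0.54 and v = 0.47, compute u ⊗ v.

u ⊗ v = max(0, 0.54 + 0.47 − 1) = max(0, 0.01) = 0.01
For comparison, the Gödel (minimum) t-norm min(x, y) would give 0.47.

0.01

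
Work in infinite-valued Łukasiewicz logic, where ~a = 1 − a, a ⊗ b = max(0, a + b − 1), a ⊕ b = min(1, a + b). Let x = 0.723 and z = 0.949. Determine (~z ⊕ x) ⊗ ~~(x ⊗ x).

0.220

~z = 1 − 0.949 = 0.051
~z ⊕ x = min(1, 0.051 + 0.723) = min(1, 0.774) = 0.774
x ⊗ x = max(0, 0.723 + 0.723 − 1) = max(0, 0.446) = 0.446
~(x ⊗ x) = 1 − 0.446 = 0.554
~~(x ⊗ x) = 1 − 0.554 = 0.446
(~z ⊕ x) ⊗ ~~(x ⊗ x) = max(0, 0.774 + 0.446 − 1) = max(0, 0.220) = 0.220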